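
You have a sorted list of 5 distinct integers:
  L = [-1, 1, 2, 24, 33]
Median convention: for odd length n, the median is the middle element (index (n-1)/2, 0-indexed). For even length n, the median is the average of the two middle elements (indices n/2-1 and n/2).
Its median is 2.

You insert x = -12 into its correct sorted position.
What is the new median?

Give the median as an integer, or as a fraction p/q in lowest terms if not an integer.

Old list (sorted, length 5): [-1, 1, 2, 24, 33]
Old median = 2
Insert x = -12
Old length odd (5). Middle was index 2 = 2.
New length even (6). New median = avg of two middle elements.
x = -12: 0 elements are < x, 5 elements are > x.
New sorted list: [-12, -1, 1, 2, 24, 33]
New median = 3/2

Answer: 3/2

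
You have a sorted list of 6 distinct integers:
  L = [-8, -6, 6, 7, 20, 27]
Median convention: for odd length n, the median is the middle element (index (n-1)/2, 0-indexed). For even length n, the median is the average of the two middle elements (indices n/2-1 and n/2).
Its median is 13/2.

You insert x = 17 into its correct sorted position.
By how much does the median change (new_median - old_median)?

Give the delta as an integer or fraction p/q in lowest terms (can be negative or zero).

Old median = 13/2
After inserting x = 17: new sorted = [-8, -6, 6, 7, 17, 20, 27]
New median = 7
Delta = 7 - 13/2 = 1/2

Answer: 1/2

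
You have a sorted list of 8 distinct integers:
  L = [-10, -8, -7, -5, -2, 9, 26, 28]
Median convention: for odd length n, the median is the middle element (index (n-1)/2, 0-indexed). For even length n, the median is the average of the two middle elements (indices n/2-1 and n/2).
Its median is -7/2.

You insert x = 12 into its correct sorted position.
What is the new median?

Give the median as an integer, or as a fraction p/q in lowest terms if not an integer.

Answer: -2

Derivation:
Old list (sorted, length 8): [-10, -8, -7, -5, -2, 9, 26, 28]
Old median = -7/2
Insert x = 12
Old length even (8). Middle pair: indices 3,4 = -5,-2.
New length odd (9). New median = single middle element.
x = 12: 6 elements are < x, 2 elements are > x.
New sorted list: [-10, -8, -7, -5, -2, 9, 12, 26, 28]
New median = -2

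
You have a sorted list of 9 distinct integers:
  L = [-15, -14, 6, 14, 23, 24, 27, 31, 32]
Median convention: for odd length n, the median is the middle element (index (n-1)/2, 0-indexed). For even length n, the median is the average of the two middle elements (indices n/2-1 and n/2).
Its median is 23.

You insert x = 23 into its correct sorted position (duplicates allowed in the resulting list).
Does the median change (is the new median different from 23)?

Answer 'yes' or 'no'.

Old median = 23
Insert x = 23
New median = 23
Changed? no

Answer: no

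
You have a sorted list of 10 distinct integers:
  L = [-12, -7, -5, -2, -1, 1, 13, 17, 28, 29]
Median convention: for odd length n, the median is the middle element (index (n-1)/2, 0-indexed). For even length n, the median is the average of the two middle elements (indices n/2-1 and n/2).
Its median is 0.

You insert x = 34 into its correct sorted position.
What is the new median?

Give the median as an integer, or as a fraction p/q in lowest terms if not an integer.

Answer: 1

Derivation:
Old list (sorted, length 10): [-12, -7, -5, -2, -1, 1, 13, 17, 28, 29]
Old median = 0
Insert x = 34
Old length even (10). Middle pair: indices 4,5 = -1,1.
New length odd (11). New median = single middle element.
x = 34: 10 elements are < x, 0 elements are > x.
New sorted list: [-12, -7, -5, -2, -1, 1, 13, 17, 28, 29, 34]
New median = 1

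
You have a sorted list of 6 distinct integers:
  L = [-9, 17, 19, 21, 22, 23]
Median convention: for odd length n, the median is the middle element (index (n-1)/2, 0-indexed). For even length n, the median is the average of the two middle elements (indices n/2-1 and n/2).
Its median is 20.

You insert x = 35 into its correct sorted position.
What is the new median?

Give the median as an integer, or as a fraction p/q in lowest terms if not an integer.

Answer: 21

Derivation:
Old list (sorted, length 6): [-9, 17, 19, 21, 22, 23]
Old median = 20
Insert x = 35
Old length even (6). Middle pair: indices 2,3 = 19,21.
New length odd (7). New median = single middle element.
x = 35: 6 elements are < x, 0 elements are > x.
New sorted list: [-9, 17, 19, 21, 22, 23, 35]
New median = 21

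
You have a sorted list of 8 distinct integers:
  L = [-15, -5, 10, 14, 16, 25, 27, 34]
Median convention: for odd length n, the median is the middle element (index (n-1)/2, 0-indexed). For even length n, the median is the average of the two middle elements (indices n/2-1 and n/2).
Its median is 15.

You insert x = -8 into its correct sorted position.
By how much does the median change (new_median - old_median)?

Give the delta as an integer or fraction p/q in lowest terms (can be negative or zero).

Answer: -1

Derivation:
Old median = 15
After inserting x = -8: new sorted = [-15, -8, -5, 10, 14, 16, 25, 27, 34]
New median = 14
Delta = 14 - 15 = -1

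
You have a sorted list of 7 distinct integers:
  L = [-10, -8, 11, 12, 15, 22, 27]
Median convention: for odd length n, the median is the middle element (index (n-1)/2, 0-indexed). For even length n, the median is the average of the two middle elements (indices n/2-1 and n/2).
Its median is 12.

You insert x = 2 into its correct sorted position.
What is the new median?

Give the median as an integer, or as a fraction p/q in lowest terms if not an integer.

Answer: 23/2

Derivation:
Old list (sorted, length 7): [-10, -8, 11, 12, 15, 22, 27]
Old median = 12
Insert x = 2
Old length odd (7). Middle was index 3 = 12.
New length even (8). New median = avg of two middle elements.
x = 2: 2 elements are < x, 5 elements are > x.
New sorted list: [-10, -8, 2, 11, 12, 15, 22, 27]
New median = 23/2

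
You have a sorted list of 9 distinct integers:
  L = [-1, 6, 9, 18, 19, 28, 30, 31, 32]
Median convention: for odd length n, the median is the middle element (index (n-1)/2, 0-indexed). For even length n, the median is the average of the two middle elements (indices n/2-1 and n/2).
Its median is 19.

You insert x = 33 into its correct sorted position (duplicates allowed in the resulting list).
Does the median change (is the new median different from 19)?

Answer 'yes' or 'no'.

Answer: yes

Derivation:
Old median = 19
Insert x = 33
New median = 47/2
Changed? yes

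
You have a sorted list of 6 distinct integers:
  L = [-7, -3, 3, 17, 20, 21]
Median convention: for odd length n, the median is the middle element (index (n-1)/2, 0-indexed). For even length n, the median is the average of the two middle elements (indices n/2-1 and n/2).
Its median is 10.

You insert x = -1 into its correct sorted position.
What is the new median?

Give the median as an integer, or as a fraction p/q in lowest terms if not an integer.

Old list (sorted, length 6): [-7, -3, 3, 17, 20, 21]
Old median = 10
Insert x = -1
Old length even (6). Middle pair: indices 2,3 = 3,17.
New length odd (7). New median = single middle element.
x = -1: 2 elements are < x, 4 elements are > x.
New sorted list: [-7, -3, -1, 3, 17, 20, 21]
New median = 3

Answer: 3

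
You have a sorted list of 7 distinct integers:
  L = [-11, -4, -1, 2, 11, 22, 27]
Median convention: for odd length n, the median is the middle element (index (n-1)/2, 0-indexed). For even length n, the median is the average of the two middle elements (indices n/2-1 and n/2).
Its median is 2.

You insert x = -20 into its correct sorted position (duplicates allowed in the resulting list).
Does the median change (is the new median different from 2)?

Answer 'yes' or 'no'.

Answer: yes

Derivation:
Old median = 2
Insert x = -20
New median = 1/2
Changed? yes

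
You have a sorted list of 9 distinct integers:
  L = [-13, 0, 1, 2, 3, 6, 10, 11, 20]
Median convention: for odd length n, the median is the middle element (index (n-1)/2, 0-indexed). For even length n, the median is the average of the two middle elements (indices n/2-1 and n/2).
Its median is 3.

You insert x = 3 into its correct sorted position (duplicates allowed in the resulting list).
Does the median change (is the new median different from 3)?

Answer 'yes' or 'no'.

Answer: no

Derivation:
Old median = 3
Insert x = 3
New median = 3
Changed? no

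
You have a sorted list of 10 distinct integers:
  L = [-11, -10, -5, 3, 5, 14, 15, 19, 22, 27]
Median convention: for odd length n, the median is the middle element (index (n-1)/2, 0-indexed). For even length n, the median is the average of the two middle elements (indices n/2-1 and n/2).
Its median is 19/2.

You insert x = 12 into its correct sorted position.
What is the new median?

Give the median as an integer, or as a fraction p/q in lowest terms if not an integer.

Old list (sorted, length 10): [-11, -10, -5, 3, 5, 14, 15, 19, 22, 27]
Old median = 19/2
Insert x = 12
Old length even (10). Middle pair: indices 4,5 = 5,14.
New length odd (11). New median = single middle element.
x = 12: 5 elements are < x, 5 elements are > x.
New sorted list: [-11, -10, -5, 3, 5, 12, 14, 15, 19, 22, 27]
New median = 12

Answer: 12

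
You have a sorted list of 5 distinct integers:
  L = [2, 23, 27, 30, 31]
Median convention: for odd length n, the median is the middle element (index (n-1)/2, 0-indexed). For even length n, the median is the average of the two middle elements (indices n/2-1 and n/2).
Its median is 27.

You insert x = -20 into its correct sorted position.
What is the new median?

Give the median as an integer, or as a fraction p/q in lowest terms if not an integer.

Answer: 25

Derivation:
Old list (sorted, length 5): [2, 23, 27, 30, 31]
Old median = 27
Insert x = -20
Old length odd (5). Middle was index 2 = 27.
New length even (6). New median = avg of two middle elements.
x = -20: 0 elements are < x, 5 elements are > x.
New sorted list: [-20, 2, 23, 27, 30, 31]
New median = 25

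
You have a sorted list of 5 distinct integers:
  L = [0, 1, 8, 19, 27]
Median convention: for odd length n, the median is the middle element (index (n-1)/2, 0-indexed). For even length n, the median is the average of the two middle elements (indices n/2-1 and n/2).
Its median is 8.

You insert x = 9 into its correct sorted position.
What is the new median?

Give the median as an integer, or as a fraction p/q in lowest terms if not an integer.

Answer: 17/2

Derivation:
Old list (sorted, length 5): [0, 1, 8, 19, 27]
Old median = 8
Insert x = 9
Old length odd (5). Middle was index 2 = 8.
New length even (6). New median = avg of two middle elements.
x = 9: 3 elements are < x, 2 elements are > x.
New sorted list: [0, 1, 8, 9, 19, 27]
New median = 17/2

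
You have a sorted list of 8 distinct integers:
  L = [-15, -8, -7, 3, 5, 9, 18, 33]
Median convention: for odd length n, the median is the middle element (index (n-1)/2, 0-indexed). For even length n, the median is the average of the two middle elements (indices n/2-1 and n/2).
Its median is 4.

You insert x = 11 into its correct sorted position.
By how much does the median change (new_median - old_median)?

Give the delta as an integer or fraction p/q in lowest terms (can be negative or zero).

Answer: 1

Derivation:
Old median = 4
After inserting x = 11: new sorted = [-15, -8, -7, 3, 5, 9, 11, 18, 33]
New median = 5
Delta = 5 - 4 = 1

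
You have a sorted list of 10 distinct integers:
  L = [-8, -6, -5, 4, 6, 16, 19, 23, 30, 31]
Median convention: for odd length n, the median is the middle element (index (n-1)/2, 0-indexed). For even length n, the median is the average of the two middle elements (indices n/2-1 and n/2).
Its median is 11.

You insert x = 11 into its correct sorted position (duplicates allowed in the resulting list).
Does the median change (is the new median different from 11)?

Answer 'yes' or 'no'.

Old median = 11
Insert x = 11
New median = 11
Changed? no

Answer: no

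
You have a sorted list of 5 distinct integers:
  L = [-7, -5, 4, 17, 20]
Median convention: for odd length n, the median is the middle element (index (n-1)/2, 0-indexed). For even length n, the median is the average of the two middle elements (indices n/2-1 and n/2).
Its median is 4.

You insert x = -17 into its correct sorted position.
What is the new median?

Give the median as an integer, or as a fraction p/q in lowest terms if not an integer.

Old list (sorted, length 5): [-7, -5, 4, 17, 20]
Old median = 4
Insert x = -17
Old length odd (5). Middle was index 2 = 4.
New length even (6). New median = avg of two middle elements.
x = -17: 0 elements are < x, 5 elements are > x.
New sorted list: [-17, -7, -5, 4, 17, 20]
New median = -1/2

Answer: -1/2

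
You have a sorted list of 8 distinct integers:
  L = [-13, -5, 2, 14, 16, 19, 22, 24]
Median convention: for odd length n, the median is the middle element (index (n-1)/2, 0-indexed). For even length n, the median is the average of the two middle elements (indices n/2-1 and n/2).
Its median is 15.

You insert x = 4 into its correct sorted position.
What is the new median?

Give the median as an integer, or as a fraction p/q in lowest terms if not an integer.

Answer: 14

Derivation:
Old list (sorted, length 8): [-13, -5, 2, 14, 16, 19, 22, 24]
Old median = 15
Insert x = 4
Old length even (8). Middle pair: indices 3,4 = 14,16.
New length odd (9). New median = single middle element.
x = 4: 3 elements are < x, 5 elements are > x.
New sorted list: [-13, -5, 2, 4, 14, 16, 19, 22, 24]
New median = 14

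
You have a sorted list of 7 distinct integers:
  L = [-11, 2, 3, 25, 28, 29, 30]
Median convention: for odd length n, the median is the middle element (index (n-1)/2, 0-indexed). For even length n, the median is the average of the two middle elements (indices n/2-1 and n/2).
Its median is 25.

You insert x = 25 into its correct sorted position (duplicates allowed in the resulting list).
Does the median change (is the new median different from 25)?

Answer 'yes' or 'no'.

Answer: no

Derivation:
Old median = 25
Insert x = 25
New median = 25
Changed? no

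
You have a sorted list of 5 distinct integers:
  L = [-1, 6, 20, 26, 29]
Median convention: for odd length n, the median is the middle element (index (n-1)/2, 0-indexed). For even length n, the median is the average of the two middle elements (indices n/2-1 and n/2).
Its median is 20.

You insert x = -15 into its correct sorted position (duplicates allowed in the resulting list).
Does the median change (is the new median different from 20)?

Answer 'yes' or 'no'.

Old median = 20
Insert x = -15
New median = 13
Changed? yes

Answer: yes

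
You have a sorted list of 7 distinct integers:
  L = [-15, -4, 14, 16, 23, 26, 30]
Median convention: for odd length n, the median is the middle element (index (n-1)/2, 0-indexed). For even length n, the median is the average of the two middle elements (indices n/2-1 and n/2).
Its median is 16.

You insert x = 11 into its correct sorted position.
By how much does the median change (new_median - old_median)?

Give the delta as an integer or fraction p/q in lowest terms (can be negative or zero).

Old median = 16
After inserting x = 11: new sorted = [-15, -4, 11, 14, 16, 23, 26, 30]
New median = 15
Delta = 15 - 16 = -1

Answer: -1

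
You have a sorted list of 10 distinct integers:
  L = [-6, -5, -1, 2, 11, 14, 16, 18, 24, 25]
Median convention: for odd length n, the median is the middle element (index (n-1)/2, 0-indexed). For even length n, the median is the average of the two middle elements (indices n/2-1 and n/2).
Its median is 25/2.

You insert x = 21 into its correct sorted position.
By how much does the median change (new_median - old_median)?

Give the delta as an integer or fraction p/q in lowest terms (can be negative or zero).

Old median = 25/2
After inserting x = 21: new sorted = [-6, -5, -1, 2, 11, 14, 16, 18, 21, 24, 25]
New median = 14
Delta = 14 - 25/2 = 3/2

Answer: 3/2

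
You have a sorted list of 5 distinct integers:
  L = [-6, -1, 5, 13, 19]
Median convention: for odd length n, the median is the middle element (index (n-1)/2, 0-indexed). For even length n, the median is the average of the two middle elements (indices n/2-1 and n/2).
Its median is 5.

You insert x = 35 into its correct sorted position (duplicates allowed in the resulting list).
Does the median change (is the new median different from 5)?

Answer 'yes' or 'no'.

Answer: yes

Derivation:
Old median = 5
Insert x = 35
New median = 9
Changed? yes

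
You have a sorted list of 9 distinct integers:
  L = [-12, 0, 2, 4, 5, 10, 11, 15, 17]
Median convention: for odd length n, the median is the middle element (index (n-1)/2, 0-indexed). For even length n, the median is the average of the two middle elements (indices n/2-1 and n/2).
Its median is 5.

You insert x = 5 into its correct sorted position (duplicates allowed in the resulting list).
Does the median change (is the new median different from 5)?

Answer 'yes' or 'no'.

Old median = 5
Insert x = 5
New median = 5
Changed? no

Answer: no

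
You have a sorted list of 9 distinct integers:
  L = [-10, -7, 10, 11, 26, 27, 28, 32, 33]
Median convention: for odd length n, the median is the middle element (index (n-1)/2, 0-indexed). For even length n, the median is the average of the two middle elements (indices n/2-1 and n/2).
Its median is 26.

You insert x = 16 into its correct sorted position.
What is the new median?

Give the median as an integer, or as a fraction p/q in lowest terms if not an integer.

Answer: 21

Derivation:
Old list (sorted, length 9): [-10, -7, 10, 11, 26, 27, 28, 32, 33]
Old median = 26
Insert x = 16
Old length odd (9). Middle was index 4 = 26.
New length even (10). New median = avg of two middle elements.
x = 16: 4 elements are < x, 5 elements are > x.
New sorted list: [-10, -7, 10, 11, 16, 26, 27, 28, 32, 33]
New median = 21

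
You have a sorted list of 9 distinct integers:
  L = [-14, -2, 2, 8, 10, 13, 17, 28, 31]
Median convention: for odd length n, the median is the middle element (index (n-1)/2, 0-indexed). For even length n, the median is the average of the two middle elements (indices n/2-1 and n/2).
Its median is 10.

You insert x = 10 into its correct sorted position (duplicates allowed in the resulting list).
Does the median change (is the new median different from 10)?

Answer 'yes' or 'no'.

Answer: no

Derivation:
Old median = 10
Insert x = 10
New median = 10
Changed? no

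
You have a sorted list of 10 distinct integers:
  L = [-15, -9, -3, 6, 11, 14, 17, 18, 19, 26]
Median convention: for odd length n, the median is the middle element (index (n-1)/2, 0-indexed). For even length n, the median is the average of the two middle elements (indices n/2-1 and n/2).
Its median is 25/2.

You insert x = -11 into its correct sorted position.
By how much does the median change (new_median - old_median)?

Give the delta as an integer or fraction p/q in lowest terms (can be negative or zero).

Old median = 25/2
After inserting x = -11: new sorted = [-15, -11, -9, -3, 6, 11, 14, 17, 18, 19, 26]
New median = 11
Delta = 11 - 25/2 = -3/2

Answer: -3/2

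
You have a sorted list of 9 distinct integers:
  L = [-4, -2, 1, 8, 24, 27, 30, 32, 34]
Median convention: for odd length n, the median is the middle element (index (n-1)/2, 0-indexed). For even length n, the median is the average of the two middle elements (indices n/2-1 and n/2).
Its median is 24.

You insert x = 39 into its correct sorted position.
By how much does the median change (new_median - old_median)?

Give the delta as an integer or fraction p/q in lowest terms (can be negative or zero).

Answer: 3/2

Derivation:
Old median = 24
After inserting x = 39: new sorted = [-4, -2, 1, 8, 24, 27, 30, 32, 34, 39]
New median = 51/2
Delta = 51/2 - 24 = 3/2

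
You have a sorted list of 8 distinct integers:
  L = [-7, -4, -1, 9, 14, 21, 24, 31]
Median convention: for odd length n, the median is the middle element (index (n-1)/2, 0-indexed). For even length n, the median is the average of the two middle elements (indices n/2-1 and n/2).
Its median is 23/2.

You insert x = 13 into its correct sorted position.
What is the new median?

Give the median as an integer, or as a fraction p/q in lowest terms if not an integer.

Answer: 13

Derivation:
Old list (sorted, length 8): [-7, -4, -1, 9, 14, 21, 24, 31]
Old median = 23/2
Insert x = 13
Old length even (8). Middle pair: indices 3,4 = 9,14.
New length odd (9). New median = single middle element.
x = 13: 4 elements are < x, 4 elements are > x.
New sorted list: [-7, -4, -1, 9, 13, 14, 21, 24, 31]
New median = 13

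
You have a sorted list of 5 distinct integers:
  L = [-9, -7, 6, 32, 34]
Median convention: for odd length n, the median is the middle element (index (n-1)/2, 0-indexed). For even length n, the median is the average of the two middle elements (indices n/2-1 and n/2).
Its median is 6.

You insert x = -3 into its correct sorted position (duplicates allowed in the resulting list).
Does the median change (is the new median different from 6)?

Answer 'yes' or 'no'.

Answer: yes

Derivation:
Old median = 6
Insert x = -3
New median = 3/2
Changed? yes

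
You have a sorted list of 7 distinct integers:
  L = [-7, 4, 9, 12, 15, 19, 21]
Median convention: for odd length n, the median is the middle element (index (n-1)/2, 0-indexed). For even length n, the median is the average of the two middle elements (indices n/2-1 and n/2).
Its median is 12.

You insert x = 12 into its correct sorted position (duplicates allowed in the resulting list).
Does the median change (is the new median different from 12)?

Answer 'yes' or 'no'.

Old median = 12
Insert x = 12
New median = 12
Changed? no

Answer: no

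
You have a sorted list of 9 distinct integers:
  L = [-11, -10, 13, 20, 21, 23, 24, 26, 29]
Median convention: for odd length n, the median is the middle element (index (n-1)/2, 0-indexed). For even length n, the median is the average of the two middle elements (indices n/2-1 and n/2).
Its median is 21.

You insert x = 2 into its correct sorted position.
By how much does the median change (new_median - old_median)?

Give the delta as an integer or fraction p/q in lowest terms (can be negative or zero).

Old median = 21
After inserting x = 2: new sorted = [-11, -10, 2, 13, 20, 21, 23, 24, 26, 29]
New median = 41/2
Delta = 41/2 - 21 = -1/2

Answer: -1/2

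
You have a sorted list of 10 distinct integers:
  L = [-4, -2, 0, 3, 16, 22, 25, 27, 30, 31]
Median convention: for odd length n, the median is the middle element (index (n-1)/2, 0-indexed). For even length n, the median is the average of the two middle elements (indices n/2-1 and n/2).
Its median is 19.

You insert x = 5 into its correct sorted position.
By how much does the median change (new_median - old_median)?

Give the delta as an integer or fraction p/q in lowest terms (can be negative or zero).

Answer: -3

Derivation:
Old median = 19
After inserting x = 5: new sorted = [-4, -2, 0, 3, 5, 16, 22, 25, 27, 30, 31]
New median = 16
Delta = 16 - 19 = -3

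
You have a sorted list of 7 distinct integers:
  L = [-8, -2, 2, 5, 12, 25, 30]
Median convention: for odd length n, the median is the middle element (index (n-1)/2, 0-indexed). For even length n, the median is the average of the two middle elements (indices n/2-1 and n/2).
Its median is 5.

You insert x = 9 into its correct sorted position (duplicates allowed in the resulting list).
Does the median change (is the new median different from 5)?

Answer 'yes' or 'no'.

Old median = 5
Insert x = 9
New median = 7
Changed? yes

Answer: yes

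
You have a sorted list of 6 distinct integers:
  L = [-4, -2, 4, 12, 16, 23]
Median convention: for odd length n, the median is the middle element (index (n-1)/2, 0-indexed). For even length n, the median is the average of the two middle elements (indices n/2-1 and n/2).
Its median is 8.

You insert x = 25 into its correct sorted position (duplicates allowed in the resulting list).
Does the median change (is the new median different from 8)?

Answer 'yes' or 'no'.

Old median = 8
Insert x = 25
New median = 12
Changed? yes

Answer: yes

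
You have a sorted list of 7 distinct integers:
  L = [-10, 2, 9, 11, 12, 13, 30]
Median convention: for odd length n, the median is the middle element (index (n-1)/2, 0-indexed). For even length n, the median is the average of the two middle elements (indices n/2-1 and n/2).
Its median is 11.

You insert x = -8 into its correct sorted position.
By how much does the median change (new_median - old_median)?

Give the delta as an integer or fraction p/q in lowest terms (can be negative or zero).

Answer: -1

Derivation:
Old median = 11
After inserting x = -8: new sorted = [-10, -8, 2, 9, 11, 12, 13, 30]
New median = 10
Delta = 10 - 11 = -1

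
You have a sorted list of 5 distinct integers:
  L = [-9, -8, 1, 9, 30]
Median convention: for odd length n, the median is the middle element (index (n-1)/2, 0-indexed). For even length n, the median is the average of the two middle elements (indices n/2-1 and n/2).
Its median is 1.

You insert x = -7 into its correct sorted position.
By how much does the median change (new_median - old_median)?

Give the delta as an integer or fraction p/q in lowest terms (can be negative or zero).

Answer: -4

Derivation:
Old median = 1
After inserting x = -7: new sorted = [-9, -8, -7, 1, 9, 30]
New median = -3
Delta = -3 - 1 = -4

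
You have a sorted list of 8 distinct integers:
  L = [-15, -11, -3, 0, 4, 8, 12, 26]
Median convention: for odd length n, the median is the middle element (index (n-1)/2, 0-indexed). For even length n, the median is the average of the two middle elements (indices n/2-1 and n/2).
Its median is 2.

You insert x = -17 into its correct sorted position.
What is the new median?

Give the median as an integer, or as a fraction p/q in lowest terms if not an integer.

Answer: 0

Derivation:
Old list (sorted, length 8): [-15, -11, -3, 0, 4, 8, 12, 26]
Old median = 2
Insert x = -17
Old length even (8). Middle pair: indices 3,4 = 0,4.
New length odd (9). New median = single middle element.
x = -17: 0 elements are < x, 8 elements are > x.
New sorted list: [-17, -15, -11, -3, 0, 4, 8, 12, 26]
New median = 0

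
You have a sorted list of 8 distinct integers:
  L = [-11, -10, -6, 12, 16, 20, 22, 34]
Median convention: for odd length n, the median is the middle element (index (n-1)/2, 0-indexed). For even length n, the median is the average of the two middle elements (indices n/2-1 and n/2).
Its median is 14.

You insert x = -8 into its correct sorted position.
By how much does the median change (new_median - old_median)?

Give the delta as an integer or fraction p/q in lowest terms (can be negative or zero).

Answer: -2

Derivation:
Old median = 14
After inserting x = -8: new sorted = [-11, -10, -8, -6, 12, 16, 20, 22, 34]
New median = 12
Delta = 12 - 14 = -2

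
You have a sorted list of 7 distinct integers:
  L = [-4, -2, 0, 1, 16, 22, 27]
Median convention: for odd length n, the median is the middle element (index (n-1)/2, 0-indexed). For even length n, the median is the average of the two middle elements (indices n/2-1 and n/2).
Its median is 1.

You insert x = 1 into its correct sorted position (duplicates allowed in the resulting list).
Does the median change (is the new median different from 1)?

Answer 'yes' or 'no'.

Old median = 1
Insert x = 1
New median = 1
Changed? no

Answer: no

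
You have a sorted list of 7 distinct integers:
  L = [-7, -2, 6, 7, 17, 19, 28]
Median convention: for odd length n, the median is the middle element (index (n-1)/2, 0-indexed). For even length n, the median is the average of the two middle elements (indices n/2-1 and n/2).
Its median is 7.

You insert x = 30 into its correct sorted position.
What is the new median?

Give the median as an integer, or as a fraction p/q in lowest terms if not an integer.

Answer: 12

Derivation:
Old list (sorted, length 7): [-7, -2, 6, 7, 17, 19, 28]
Old median = 7
Insert x = 30
Old length odd (7). Middle was index 3 = 7.
New length even (8). New median = avg of two middle elements.
x = 30: 7 elements are < x, 0 elements are > x.
New sorted list: [-7, -2, 6, 7, 17, 19, 28, 30]
New median = 12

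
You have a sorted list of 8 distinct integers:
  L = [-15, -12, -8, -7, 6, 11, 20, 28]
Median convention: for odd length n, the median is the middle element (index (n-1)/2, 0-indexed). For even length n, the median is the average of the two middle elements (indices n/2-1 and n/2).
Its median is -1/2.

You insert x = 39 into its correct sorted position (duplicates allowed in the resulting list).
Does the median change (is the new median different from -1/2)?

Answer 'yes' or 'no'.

Old median = -1/2
Insert x = 39
New median = 6
Changed? yes

Answer: yes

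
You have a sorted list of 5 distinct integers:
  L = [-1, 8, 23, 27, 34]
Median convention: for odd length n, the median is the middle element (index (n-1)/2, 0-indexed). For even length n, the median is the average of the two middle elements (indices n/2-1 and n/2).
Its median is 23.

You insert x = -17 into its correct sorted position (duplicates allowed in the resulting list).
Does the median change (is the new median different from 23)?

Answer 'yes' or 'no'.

Answer: yes

Derivation:
Old median = 23
Insert x = -17
New median = 31/2
Changed? yes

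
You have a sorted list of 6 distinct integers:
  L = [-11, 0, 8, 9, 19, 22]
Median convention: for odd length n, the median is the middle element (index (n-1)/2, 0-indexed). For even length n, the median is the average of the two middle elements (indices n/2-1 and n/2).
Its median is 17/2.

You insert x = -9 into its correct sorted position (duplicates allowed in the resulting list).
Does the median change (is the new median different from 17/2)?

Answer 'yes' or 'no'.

Answer: yes

Derivation:
Old median = 17/2
Insert x = -9
New median = 8
Changed? yes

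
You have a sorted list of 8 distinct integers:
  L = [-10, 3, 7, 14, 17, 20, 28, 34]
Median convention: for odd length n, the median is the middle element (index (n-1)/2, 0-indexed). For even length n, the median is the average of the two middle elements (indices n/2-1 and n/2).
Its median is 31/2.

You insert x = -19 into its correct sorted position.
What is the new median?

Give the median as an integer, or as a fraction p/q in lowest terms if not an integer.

Answer: 14

Derivation:
Old list (sorted, length 8): [-10, 3, 7, 14, 17, 20, 28, 34]
Old median = 31/2
Insert x = -19
Old length even (8). Middle pair: indices 3,4 = 14,17.
New length odd (9). New median = single middle element.
x = -19: 0 elements are < x, 8 elements are > x.
New sorted list: [-19, -10, 3, 7, 14, 17, 20, 28, 34]
New median = 14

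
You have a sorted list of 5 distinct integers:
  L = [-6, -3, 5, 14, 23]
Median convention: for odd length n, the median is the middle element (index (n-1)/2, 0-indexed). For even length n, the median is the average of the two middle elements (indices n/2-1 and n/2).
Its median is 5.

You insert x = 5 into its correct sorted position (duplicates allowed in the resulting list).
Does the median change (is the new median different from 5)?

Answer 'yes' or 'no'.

Answer: no

Derivation:
Old median = 5
Insert x = 5
New median = 5
Changed? no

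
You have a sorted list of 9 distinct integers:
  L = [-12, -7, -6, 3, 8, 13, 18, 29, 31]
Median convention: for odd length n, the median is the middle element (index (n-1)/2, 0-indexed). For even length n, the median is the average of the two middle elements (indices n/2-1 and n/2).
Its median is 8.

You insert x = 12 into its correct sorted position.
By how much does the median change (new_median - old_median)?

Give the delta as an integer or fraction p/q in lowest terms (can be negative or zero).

Answer: 2

Derivation:
Old median = 8
After inserting x = 12: new sorted = [-12, -7, -6, 3, 8, 12, 13, 18, 29, 31]
New median = 10
Delta = 10 - 8 = 2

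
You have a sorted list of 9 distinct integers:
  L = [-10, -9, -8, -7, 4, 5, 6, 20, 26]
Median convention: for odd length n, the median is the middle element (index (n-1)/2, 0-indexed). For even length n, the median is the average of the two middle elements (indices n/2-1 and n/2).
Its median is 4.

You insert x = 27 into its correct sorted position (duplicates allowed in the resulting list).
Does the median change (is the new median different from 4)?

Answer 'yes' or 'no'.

Old median = 4
Insert x = 27
New median = 9/2
Changed? yes

Answer: yes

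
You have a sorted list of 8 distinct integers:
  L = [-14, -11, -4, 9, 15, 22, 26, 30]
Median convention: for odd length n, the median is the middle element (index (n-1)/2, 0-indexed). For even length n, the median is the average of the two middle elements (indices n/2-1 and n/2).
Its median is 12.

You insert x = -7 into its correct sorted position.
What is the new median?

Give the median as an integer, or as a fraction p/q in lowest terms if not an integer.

Old list (sorted, length 8): [-14, -11, -4, 9, 15, 22, 26, 30]
Old median = 12
Insert x = -7
Old length even (8). Middle pair: indices 3,4 = 9,15.
New length odd (9). New median = single middle element.
x = -7: 2 elements are < x, 6 elements are > x.
New sorted list: [-14, -11, -7, -4, 9, 15, 22, 26, 30]
New median = 9

Answer: 9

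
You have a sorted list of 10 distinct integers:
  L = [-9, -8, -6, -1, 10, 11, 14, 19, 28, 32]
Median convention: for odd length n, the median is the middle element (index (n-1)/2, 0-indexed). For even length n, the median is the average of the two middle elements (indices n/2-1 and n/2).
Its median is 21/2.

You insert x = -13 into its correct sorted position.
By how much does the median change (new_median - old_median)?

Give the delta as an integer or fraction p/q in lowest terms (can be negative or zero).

Answer: -1/2

Derivation:
Old median = 21/2
After inserting x = -13: new sorted = [-13, -9, -8, -6, -1, 10, 11, 14, 19, 28, 32]
New median = 10
Delta = 10 - 21/2 = -1/2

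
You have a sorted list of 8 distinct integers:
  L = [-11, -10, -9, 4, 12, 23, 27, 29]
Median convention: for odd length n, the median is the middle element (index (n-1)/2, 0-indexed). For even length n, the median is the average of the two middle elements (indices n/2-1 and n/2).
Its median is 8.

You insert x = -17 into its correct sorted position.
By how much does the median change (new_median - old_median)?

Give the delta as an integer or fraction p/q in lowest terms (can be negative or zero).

Old median = 8
After inserting x = -17: new sorted = [-17, -11, -10, -9, 4, 12, 23, 27, 29]
New median = 4
Delta = 4 - 8 = -4

Answer: -4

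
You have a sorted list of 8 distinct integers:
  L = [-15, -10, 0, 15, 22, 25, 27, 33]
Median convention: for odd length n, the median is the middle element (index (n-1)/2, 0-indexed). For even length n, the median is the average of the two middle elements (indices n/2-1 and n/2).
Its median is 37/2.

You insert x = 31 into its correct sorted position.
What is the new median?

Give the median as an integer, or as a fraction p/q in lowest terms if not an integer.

Old list (sorted, length 8): [-15, -10, 0, 15, 22, 25, 27, 33]
Old median = 37/2
Insert x = 31
Old length even (8). Middle pair: indices 3,4 = 15,22.
New length odd (9). New median = single middle element.
x = 31: 7 elements are < x, 1 elements are > x.
New sorted list: [-15, -10, 0, 15, 22, 25, 27, 31, 33]
New median = 22

Answer: 22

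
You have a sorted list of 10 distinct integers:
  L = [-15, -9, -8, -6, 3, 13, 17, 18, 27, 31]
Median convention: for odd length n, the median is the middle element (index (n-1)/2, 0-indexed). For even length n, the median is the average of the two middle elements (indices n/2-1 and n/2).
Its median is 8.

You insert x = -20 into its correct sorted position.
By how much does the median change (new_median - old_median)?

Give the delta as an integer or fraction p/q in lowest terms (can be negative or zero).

Answer: -5

Derivation:
Old median = 8
After inserting x = -20: new sorted = [-20, -15, -9, -8, -6, 3, 13, 17, 18, 27, 31]
New median = 3
Delta = 3 - 8 = -5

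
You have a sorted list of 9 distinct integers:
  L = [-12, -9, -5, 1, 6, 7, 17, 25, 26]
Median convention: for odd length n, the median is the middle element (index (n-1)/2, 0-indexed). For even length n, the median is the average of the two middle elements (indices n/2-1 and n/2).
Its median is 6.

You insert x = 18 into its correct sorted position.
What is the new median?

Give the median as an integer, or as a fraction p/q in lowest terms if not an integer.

Old list (sorted, length 9): [-12, -9, -5, 1, 6, 7, 17, 25, 26]
Old median = 6
Insert x = 18
Old length odd (9). Middle was index 4 = 6.
New length even (10). New median = avg of two middle elements.
x = 18: 7 elements are < x, 2 elements are > x.
New sorted list: [-12, -9, -5, 1, 6, 7, 17, 18, 25, 26]
New median = 13/2

Answer: 13/2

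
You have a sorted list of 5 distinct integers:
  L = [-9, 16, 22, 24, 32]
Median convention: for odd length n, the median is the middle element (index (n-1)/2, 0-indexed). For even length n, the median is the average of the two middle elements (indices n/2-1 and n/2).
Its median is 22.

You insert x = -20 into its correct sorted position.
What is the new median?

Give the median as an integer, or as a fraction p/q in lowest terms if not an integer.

Old list (sorted, length 5): [-9, 16, 22, 24, 32]
Old median = 22
Insert x = -20
Old length odd (5). Middle was index 2 = 22.
New length even (6). New median = avg of two middle elements.
x = -20: 0 elements are < x, 5 elements are > x.
New sorted list: [-20, -9, 16, 22, 24, 32]
New median = 19

Answer: 19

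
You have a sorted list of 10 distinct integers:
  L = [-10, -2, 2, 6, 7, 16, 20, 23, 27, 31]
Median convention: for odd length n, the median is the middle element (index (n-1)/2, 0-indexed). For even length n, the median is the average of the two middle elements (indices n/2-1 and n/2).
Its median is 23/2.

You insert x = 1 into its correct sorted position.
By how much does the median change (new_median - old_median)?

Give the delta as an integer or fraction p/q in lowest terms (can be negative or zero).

Old median = 23/2
After inserting x = 1: new sorted = [-10, -2, 1, 2, 6, 7, 16, 20, 23, 27, 31]
New median = 7
Delta = 7 - 23/2 = -9/2

Answer: -9/2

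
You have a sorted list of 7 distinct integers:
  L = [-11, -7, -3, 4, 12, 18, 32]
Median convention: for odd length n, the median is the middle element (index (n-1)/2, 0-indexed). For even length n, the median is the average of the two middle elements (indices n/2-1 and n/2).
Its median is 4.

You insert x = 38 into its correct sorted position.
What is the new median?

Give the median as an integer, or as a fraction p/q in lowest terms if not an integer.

Answer: 8

Derivation:
Old list (sorted, length 7): [-11, -7, -3, 4, 12, 18, 32]
Old median = 4
Insert x = 38
Old length odd (7). Middle was index 3 = 4.
New length even (8). New median = avg of two middle elements.
x = 38: 7 elements are < x, 0 elements are > x.
New sorted list: [-11, -7, -3, 4, 12, 18, 32, 38]
New median = 8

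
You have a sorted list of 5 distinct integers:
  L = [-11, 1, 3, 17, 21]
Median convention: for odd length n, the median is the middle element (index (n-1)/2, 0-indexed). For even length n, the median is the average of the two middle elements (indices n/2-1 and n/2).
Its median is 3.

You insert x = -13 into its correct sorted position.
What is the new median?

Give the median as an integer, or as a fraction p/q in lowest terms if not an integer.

Old list (sorted, length 5): [-11, 1, 3, 17, 21]
Old median = 3
Insert x = -13
Old length odd (5). Middle was index 2 = 3.
New length even (6). New median = avg of two middle elements.
x = -13: 0 elements are < x, 5 elements are > x.
New sorted list: [-13, -11, 1, 3, 17, 21]
New median = 2

Answer: 2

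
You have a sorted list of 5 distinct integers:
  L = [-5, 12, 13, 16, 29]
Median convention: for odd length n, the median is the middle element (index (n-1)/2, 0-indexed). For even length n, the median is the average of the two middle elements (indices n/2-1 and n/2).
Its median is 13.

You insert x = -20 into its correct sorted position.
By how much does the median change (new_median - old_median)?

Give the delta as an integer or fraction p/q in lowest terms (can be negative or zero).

Old median = 13
After inserting x = -20: new sorted = [-20, -5, 12, 13, 16, 29]
New median = 25/2
Delta = 25/2 - 13 = -1/2

Answer: -1/2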